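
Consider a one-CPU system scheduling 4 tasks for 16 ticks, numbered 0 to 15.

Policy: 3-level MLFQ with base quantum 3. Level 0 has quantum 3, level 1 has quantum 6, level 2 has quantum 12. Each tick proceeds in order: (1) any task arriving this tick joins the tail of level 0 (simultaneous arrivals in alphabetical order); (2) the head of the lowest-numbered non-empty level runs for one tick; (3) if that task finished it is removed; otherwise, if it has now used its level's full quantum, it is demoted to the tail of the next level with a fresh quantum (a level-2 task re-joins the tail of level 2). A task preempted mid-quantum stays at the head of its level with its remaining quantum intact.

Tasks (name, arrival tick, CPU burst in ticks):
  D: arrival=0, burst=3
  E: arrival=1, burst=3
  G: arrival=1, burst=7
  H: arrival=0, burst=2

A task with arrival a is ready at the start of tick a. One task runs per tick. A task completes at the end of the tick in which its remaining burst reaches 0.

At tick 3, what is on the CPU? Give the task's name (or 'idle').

running at tick 3 = H

t=0: L0/L1/L2 = DH/-/- → run D
t=1: L0/L1/L2 = DHEG/-/- → run D
t=2: L0/L1/L2 = DHEG/-/- → run D
t=3: L0/L1/L2 = HEG/-/- → run H
t=4: L0/L1/L2 = HEG/-/- → run H
t=5: L0/L1/L2 = EG/-/- → run E
t=6: L0/L1/L2 = EG/-/- → run E
t=7: L0/L1/L2 = EG/-/- → run E
t=8: L0/L1/L2 = G/-/- → run G
t=9: L0/L1/L2 = G/-/- → run G
t=10: L0/L1/L2 = G/-/- → run G
t=11: L0/L1/L2 = -/G/- → run G
t=12: L0/L1/L2 = -/G/- → run G
t=13: L0/L1/L2 = -/G/- → run G
t=14: L0/L1/L2 = -/G/- → run G
t=15: (idle)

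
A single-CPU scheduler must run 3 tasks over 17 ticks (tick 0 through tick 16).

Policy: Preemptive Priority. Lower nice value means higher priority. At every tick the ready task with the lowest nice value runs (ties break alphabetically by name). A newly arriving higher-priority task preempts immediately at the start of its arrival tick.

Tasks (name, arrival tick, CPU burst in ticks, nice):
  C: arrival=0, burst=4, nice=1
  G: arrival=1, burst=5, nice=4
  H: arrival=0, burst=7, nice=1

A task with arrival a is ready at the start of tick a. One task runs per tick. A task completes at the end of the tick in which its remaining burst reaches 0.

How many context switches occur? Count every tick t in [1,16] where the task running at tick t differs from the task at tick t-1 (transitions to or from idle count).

context switches = 3

t=0: ready={C,H} → run C
t=1: ready={C,G,H} → run C
t=2: ready={C,G,H} → run C
t=3: ready={C,G,H} → run C
t=4: ready={G,H} → run H
t=5: ready={G,H} → run H
t=6: ready={G,H} → run H
t=7: ready={G,H} → run H
t=8: ready={G,H} → run H
t=9: ready={G,H} → run H
t=10: ready={G,H} → run H
t=11: ready={G} → run G
t=12: ready={G} → run G
t=13: ready={G} → run G
t=14: ready={G} → run G
t=15: ready={G} → run G
t=16: (idle)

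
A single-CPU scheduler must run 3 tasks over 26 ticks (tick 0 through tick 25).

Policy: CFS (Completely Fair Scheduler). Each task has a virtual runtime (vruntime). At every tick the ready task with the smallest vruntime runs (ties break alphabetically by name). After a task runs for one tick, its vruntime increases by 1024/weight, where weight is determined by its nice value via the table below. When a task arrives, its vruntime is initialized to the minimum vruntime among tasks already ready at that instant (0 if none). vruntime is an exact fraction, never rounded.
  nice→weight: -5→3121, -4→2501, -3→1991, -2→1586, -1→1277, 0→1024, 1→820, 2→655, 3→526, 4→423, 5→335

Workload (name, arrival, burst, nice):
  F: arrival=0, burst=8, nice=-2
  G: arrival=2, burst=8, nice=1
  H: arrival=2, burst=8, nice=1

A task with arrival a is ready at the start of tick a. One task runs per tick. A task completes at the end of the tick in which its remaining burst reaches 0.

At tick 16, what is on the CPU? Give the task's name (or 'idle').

t=0: vr[F=0] → run F
t=1: vr[F=512/793] → run F
t=2: vr[F=1024/793 G=1024/793 H=1024/793] → run F
t=3: vr[F=1536/793 G=1024/793 H=1024/793] → run G
t=4: vr[F=1536/793 G=412928/162565 H=1024/793] → run H
t=5: vr[F=1536/793 G=412928/162565 H=412928/162565] → run F
t=6: vr[F=2048/793 G=412928/162565 H=412928/162565] → run G
t=7: vr[F=2048/793 G=615936/162565 H=412928/162565] → run H
t=8: vr[F=2048/793 G=615936/162565 H=615936/162565] → run F
t=9: vr[F=2560/793 G=615936/162565 H=615936/162565] → run F
t=10: vr[F=3072/793 G=615936/162565 H=615936/162565] → run G
t=11: vr[F=3072/793 G=818944/162565 H=615936/162565] → run H
t=12: vr[F=3072/793 G=818944/162565 H=818944/162565] → run F
t=13: vr[F=3584/793 G=818944/162565 H=818944/162565] → run F
t=14: vr[G=818944/162565 H=818944/162565] → run G
t=15: vr[G=1021952/162565 H=818944/162565] → run H
t=16: vr[G=1021952/162565 H=1021952/162565] → run G
t=17: vr[G=244992/32513 H=1021952/162565] → run H
t=18: vr[G=244992/32513 H=244992/32513] → run G
t=19: vr[G=1427968/162565 H=244992/32513] → run H
t=20: vr[G=1427968/162565 H=1427968/162565] → run G
t=21: vr[G=1630976/162565 H=1427968/162565] → run H
t=22: vr[G=1630976/162565 H=1630976/162565] → run G
t=23: vr[H=1630976/162565] → run H
t=24: (idle)
t=25: (idle)

running at tick 16 = G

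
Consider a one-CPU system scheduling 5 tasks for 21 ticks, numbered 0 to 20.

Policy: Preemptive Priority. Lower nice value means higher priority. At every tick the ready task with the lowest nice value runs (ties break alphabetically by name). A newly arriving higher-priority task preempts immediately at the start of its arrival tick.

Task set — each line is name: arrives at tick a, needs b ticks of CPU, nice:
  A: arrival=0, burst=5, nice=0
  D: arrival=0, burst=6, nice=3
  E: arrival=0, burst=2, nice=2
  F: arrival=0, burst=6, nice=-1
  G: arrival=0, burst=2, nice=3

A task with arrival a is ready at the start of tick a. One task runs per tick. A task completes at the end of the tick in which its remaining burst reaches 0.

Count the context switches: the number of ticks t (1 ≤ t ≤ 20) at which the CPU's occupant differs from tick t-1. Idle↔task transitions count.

context switches = 4

t=0: ready={A,D,E,F,G} → run F
t=1: ready={A,D,E,F,G} → run F
t=2: ready={A,D,E,F,G} → run F
t=3: ready={A,D,E,F,G} → run F
t=4: ready={A,D,E,F,G} → run F
t=5: ready={A,D,E,F,G} → run F
t=6: ready={A,D,E,G} → run A
t=7: ready={A,D,E,G} → run A
t=8: ready={A,D,E,G} → run A
t=9: ready={A,D,E,G} → run A
t=10: ready={A,D,E,G} → run A
t=11: ready={D,E,G} → run E
t=12: ready={D,E,G} → run E
t=13: ready={D,G} → run D
t=14: ready={D,G} → run D
t=15: ready={D,G} → run D
t=16: ready={D,G} → run D
t=17: ready={D,G} → run D
t=18: ready={D,G} → run D
t=19: ready={G} → run G
t=20: ready={G} → run G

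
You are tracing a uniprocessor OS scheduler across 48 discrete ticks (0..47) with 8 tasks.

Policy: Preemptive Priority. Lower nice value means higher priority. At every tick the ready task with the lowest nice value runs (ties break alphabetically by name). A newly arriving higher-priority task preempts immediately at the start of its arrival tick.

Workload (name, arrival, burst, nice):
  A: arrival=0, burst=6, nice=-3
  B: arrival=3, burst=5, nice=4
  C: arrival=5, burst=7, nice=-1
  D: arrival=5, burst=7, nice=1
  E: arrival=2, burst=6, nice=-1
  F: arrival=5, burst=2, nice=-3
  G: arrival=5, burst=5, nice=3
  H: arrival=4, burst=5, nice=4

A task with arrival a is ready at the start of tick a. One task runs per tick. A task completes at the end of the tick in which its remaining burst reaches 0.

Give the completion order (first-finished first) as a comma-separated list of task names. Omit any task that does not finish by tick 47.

completion order = A, F, C, E, D, G, B, H

t=0: ready={A} → run A
t=1: ready={A} → run A
t=2: ready={A,E} → run A
t=3: ready={A,B,E} → run A
t=4: ready={A,B,E,H} → run A
t=5: ready={A,B,C,D,E,F,G,H} → run A
t=6: ready={B,C,D,E,F,G,H} → run F
t=7: ready={B,C,D,E,F,G,H} → run F
t=8: ready={B,C,D,E,G,H} → run C
t=9: ready={B,C,D,E,G,H} → run C
t=10: ready={B,C,D,E,G,H} → run C
t=11: ready={B,C,D,E,G,H} → run C
t=12: ready={B,C,D,E,G,H} → run C
t=13: ready={B,C,D,E,G,H} → run C
t=14: ready={B,C,D,E,G,H} → run C
t=15: ready={B,D,E,G,H} → run E
t=16: ready={B,D,E,G,H} → run E
t=17: ready={B,D,E,G,H} → run E
t=18: ready={B,D,E,G,H} → run E
t=19: ready={B,D,E,G,H} → run E
t=20: ready={B,D,E,G,H} → run E
t=21: ready={B,D,G,H} → run D
t=22: ready={B,D,G,H} → run D
t=23: ready={B,D,G,H} → run D
t=24: ready={B,D,G,H} → run D
t=25: ready={B,D,G,H} → run D
t=26: ready={B,D,G,H} → run D
t=27: ready={B,D,G,H} → run D
t=28: ready={B,G,H} → run G
t=29: ready={B,G,H} → run G
t=30: ready={B,G,H} → run G
t=31: ready={B,G,H} → run G
t=32: ready={B,G,H} → run G
t=33: ready={B,H} → run B
t=34: ready={B,H} → run B
t=35: ready={B,H} → run B
t=36: ready={B,H} → run B
t=37: ready={B,H} → run B
t=38: ready={H} → run H
t=39: ready={H} → run H
t=40: ready={H} → run H
t=41: ready={H} → run H
t=42: ready={H} → run H
t=43: (idle)
t=44: (idle)
t=45: (idle)
t=46: (idle)
t=47: (idle)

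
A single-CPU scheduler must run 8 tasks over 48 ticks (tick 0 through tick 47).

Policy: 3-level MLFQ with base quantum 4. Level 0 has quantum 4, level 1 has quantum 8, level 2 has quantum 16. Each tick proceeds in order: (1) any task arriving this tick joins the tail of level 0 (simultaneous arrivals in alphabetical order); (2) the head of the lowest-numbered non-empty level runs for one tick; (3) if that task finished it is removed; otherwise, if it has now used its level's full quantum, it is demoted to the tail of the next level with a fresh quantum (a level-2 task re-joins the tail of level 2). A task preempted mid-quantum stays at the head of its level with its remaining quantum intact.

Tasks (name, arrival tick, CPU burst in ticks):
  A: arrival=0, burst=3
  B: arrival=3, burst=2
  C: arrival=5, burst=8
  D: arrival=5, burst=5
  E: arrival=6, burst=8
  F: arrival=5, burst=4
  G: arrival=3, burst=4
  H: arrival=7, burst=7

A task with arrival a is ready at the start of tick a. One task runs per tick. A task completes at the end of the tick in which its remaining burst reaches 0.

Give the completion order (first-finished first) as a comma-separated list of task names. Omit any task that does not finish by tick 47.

t=0: L0/L1/L2 = A/-/- → run A
t=1: L0/L1/L2 = A/-/- → run A
t=2: L0/L1/L2 = A/-/- → run A
t=3: L0/L1/L2 = BG/-/- → run B
t=4: L0/L1/L2 = BG/-/- → run B
t=5: L0/L1/L2 = GCDF/-/- → run G
t=6: L0/L1/L2 = GCDFE/-/- → run G
t=7: L0/L1/L2 = GCDFEH/-/- → run G
t=8: L0/L1/L2 = GCDFEH/-/- → run G
t=9: L0/L1/L2 = CDFEH/-/- → run C
t=10: L0/L1/L2 = CDFEH/-/- → run C
t=11: L0/L1/L2 = CDFEH/-/- → run C
t=12: L0/L1/L2 = CDFEH/-/- → run C
t=13: L0/L1/L2 = DFEH/C/- → run D
t=14: L0/L1/L2 = DFEH/C/- → run D
t=15: L0/L1/L2 = DFEH/C/- → run D
t=16: L0/L1/L2 = DFEH/C/- → run D
t=17: L0/L1/L2 = FEH/CD/- → run F
t=18: L0/L1/L2 = FEH/CD/- → run F
t=19: L0/L1/L2 = FEH/CD/- → run F
t=20: L0/L1/L2 = FEH/CD/- → run F
t=21: L0/L1/L2 = EH/CD/- → run E
t=22: L0/L1/L2 = EH/CD/- → run E
t=23: L0/L1/L2 = EH/CD/- → run E
t=24: L0/L1/L2 = EH/CD/- → run E
t=25: L0/L1/L2 = H/CDE/- → run H
t=26: L0/L1/L2 = H/CDE/- → run H
t=27: L0/L1/L2 = H/CDE/- → run H
t=28: L0/L1/L2 = H/CDE/- → run H
t=29: L0/L1/L2 = -/CDEH/- → run C
t=30: L0/L1/L2 = -/CDEH/- → run C
t=31: L0/L1/L2 = -/CDEH/- → run C
t=32: L0/L1/L2 = -/CDEH/- → run C
t=33: L0/L1/L2 = -/DEH/- → run D
t=34: L0/L1/L2 = -/EH/- → run E
t=35: L0/L1/L2 = -/EH/- → run E
t=36: L0/L1/L2 = -/EH/- → run E
t=37: L0/L1/L2 = -/EH/- → run E
t=38: L0/L1/L2 = -/H/- → run H
t=39: L0/L1/L2 = -/H/- → run H
t=40: L0/L1/L2 = -/H/- → run H
t=41: (idle)
t=42: (idle)
t=43: (idle)
t=44: (idle)
t=45: (idle)
t=46: (idle)
t=47: (idle)

completion order = A, B, G, F, C, D, E, H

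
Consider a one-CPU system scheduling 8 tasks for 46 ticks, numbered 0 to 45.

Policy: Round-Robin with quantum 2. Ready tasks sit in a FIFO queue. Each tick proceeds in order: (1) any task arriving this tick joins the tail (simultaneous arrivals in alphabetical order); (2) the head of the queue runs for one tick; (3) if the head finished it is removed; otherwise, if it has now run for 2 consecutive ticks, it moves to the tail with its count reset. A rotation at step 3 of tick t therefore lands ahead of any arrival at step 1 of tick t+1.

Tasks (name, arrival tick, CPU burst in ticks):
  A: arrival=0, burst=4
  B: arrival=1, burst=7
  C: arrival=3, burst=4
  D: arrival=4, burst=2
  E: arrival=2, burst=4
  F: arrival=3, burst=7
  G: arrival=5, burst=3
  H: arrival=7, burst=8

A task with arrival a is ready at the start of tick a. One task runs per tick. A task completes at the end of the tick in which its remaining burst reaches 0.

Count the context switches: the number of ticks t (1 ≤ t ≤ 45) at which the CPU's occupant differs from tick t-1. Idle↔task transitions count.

t=0: queue=[A] q_used=0 → run A
t=1: queue=[A,B] q_used=1 → run A
t=2: queue=[B,A,E] q_used=0 → run B
t=3: queue=[B,A,E,C,F] q_used=1 → run B
t=4: queue=[A,E,C,F,B,D] q_used=0 → run A
t=5: queue=[A,E,C,F,B,D,G] q_used=1 → run A
t=6: queue=[E,C,F,B,D,G] q_used=0 → run E
t=7: queue=[E,C,F,B,D,G,H] q_used=1 → run E
t=8: queue=[C,F,B,D,G,H,E] q_used=0 → run C
t=9: queue=[C,F,B,D,G,H,E] q_used=1 → run C
t=10: queue=[F,B,D,G,H,E,C] q_used=0 → run F
t=11: queue=[F,B,D,G,H,E,C] q_used=1 → run F
t=12: queue=[B,D,G,H,E,C,F] q_used=0 → run B
t=13: queue=[B,D,G,H,E,C,F] q_used=1 → run B
t=14: queue=[D,G,H,E,C,F,B] q_used=0 → run D
t=15: queue=[D,G,H,E,C,F,B] q_used=1 → run D
t=16: queue=[G,H,E,C,F,B] q_used=0 → run G
t=17: queue=[G,H,E,C,F,B] q_used=1 → run G
t=18: queue=[H,E,C,F,B,G] q_used=0 → run H
t=19: queue=[H,E,C,F,B,G] q_used=1 → run H
t=20: queue=[E,C,F,B,G,H] q_used=0 → run E
t=21: queue=[E,C,F,B,G,H] q_used=1 → run E
t=22: queue=[C,F,B,G,H] q_used=0 → run C
t=23: queue=[C,F,B,G,H] q_used=1 → run C
t=24: queue=[F,B,G,H] q_used=0 → run F
t=25: queue=[F,B,G,H] q_used=1 → run F
t=26: queue=[B,G,H,F] q_used=0 → run B
t=27: queue=[B,G,H,F] q_used=1 → run B
t=28: queue=[G,H,F,B] q_used=0 → run G
t=29: queue=[H,F,B] q_used=0 → run H
t=30: queue=[H,F,B] q_used=1 → run H
t=31: queue=[F,B,H] q_used=0 → run F
t=32: queue=[F,B,H] q_used=1 → run F
t=33: queue=[B,H,F] q_used=0 → run B
t=34: queue=[H,F] q_used=0 → run H
t=35: queue=[H,F] q_used=1 → run H
t=36: queue=[F,H] q_used=0 → run F
t=37: queue=[H] q_used=0 → run H
t=38: queue=[H] q_used=1 → run H
t=39: (idle)
t=40: (idle)
t=41: (idle)
t=42: (idle)
t=43: (idle)
t=44: (idle)
t=45: (idle)

context switches = 21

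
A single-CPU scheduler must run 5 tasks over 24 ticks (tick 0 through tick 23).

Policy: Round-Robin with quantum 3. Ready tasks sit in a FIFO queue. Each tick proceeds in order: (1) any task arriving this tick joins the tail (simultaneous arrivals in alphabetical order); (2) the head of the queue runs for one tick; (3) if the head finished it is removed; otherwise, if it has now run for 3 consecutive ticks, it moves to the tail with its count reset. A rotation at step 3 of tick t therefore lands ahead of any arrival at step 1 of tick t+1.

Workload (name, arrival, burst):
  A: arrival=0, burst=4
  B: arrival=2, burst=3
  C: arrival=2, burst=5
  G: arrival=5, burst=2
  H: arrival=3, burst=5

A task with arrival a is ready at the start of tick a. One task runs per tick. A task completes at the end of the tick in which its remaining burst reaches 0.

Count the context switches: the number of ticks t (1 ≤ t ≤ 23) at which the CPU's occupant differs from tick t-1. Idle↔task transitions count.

t=0: queue=[A] q_used=0 → run A
t=1: queue=[A] q_used=1 → run A
t=2: queue=[A,B,C] q_used=2 → run A
t=3: queue=[B,C,A,H] q_used=0 → run B
t=4: queue=[B,C,A,H] q_used=1 → run B
t=5: queue=[B,C,A,H,G] q_used=2 → run B
t=6: queue=[C,A,H,G] q_used=0 → run C
t=7: queue=[C,A,H,G] q_used=1 → run C
t=8: queue=[C,A,H,G] q_used=2 → run C
t=9: queue=[A,H,G,C] q_used=0 → run A
t=10: queue=[H,G,C] q_used=0 → run H
t=11: queue=[H,G,C] q_used=1 → run H
t=12: queue=[H,G,C] q_used=2 → run H
t=13: queue=[G,C,H] q_used=0 → run G
t=14: queue=[G,C,H] q_used=1 → run G
t=15: queue=[C,H] q_used=0 → run C
t=16: queue=[C,H] q_used=1 → run C
t=17: queue=[H] q_used=0 → run H
t=18: queue=[H] q_used=1 → run H
t=19: (idle)
t=20: (idle)
t=21: (idle)
t=22: (idle)
t=23: (idle)

context switches = 8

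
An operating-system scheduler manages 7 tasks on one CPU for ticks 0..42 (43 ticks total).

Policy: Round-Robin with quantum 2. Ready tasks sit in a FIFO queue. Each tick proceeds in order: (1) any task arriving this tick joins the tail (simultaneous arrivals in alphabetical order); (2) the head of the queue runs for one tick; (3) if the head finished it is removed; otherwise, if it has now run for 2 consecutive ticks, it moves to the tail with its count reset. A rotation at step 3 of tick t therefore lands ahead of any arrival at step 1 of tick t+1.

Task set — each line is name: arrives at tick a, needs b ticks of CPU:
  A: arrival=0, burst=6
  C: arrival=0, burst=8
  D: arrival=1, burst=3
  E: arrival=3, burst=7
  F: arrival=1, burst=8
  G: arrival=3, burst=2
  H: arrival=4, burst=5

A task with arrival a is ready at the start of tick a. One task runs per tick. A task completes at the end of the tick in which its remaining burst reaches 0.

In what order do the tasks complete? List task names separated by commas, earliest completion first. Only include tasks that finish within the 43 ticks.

completion order = G, D, A, C, H, F, E

t=0: queue=[A,C] q_used=0 → run A
t=1: queue=[A,C,D,F] q_used=1 → run A
t=2: queue=[C,D,F,A] q_used=0 → run C
t=3: queue=[C,D,F,A,E,G] q_used=1 → run C
t=4: queue=[D,F,A,E,G,C,H] q_used=0 → run D
t=5: queue=[D,F,A,E,G,C,H] q_used=1 → run D
t=6: queue=[F,A,E,G,C,H,D] q_used=0 → run F
t=7: queue=[F,A,E,G,C,H,D] q_used=1 → run F
t=8: queue=[A,E,G,C,H,D,F] q_used=0 → run A
t=9: queue=[A,E,G,C,H,D,F] q_used=1 → run A
t=10: queue=[E,G,C,H,D,F,A] q_used=0 → run E
t=11: queue=[E,G,C,H,D,F,A] q_used=1 → run E
t=12: queue=[G,C,H,D,F,A,E] q_used=0 → run G
t=13: queue=[G,C,H,D,F,A,E] q_used=1 → run G
t=14: queue=[C,H,D,F,A,E] q_used=0 → run C
t=15: queue=[C,H,D,F,A,E] q_used=1 → run C
t=16: queue=[H,D,F,A,E,C] q_used=0 → run H
t=17: queue=[H,D,F,A,E,C] q_used=1 → run H
t=18: queue=[D,F,A,E,C,H] q_used=0 → run D
t=19: queue=[F,A,E,C,H] q_used=0 → run F
t=20: queue=[F,A,E,C,H] q_used=1 → run F
t=21: queue=[A,E,C,H,F] q_used=0 → run A
t=22: queue=[A,E,C,H,F] q_used=1 → run A
t=23: queue=[E,C,H,F] q_used=0 → run E
t=24: queue=[E,C,H,F] q_used=1 → run E
t=25: queue=[C,H,F,E] q_used=0 → run C
t=26: queue=[C,H,F,E] q_used=1 → run C
t=27: queue=[H,F,E,C] q_used=0 → run H
t=28: queue=[H,F,E,C] q_used=1 → run H
t=29: queue=[F,E,C,H] q_used=0 → run F
t=30: queue=[F,E,C,H] q_used=1 → run F
t=31: queue=[E,C,H,F] q_used=0 → run E
t=32: queue=[E,C,H,F] q_used=1 → run E
t=33: queue=[C,H,F,E] q_used=0 → run C
t=34: queue=[C,H,F,E] q_used=1 → run C
t=35: queue=[H,F,E] q_used=0 → run H
t=36: queue=[F,E] q_used=0 → run F
t=37: queue=[F,E] q_used=1 → run F
t=38: queue=[E] q_used=0 → run E
t=39: (idle)
t=40: (idle)
t=41: (idle)
t=42: (idle)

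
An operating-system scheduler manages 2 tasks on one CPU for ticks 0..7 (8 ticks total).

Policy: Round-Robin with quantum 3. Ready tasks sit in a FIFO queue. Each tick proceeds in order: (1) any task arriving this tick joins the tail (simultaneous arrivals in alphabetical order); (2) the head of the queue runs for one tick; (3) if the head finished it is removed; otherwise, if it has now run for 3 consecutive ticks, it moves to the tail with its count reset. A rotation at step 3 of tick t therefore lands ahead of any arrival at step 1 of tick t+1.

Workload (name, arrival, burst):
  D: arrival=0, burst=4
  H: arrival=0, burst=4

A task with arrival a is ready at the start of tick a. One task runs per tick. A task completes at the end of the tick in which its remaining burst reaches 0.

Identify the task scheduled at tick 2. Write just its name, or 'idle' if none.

t=0: queue=[D,H] q_used=0 → run D
t=1: queue=[D,H] q_used=1 → run D
t=2: queue=[D,H] q_used=2 → run D
t=3: queue=[H,D] q_used=0 → run H
t=4: queue=[H,D] q_used=1 → run H
t=5: queue=[H,D] q_used=2 → run H
t=6: queue=[D,H] q_used=0 → run D
t=7: queue=[H] q_used=0 → run H

running at tick 2 = D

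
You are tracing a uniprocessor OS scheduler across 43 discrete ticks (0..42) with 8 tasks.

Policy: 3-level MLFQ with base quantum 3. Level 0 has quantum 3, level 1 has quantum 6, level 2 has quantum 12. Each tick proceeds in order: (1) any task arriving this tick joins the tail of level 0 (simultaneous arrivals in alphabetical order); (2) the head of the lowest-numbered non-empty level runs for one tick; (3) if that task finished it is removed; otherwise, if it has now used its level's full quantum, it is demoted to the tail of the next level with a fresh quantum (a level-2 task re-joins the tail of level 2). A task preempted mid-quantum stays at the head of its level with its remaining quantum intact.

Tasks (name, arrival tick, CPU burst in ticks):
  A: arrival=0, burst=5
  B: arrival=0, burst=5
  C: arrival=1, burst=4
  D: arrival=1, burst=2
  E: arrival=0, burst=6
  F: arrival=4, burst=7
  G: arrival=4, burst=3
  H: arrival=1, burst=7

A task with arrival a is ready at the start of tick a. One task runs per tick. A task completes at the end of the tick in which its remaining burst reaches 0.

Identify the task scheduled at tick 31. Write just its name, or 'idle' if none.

t=0: L0/L1/L2 = ABE/-/- → run A
t=1: L0/L1/L2 = ABECDH/-/- → run A
t=2: L0/L1/L2 = ABECDH/-/- → run A
t=3: L0/L1/L2 = BECDH/A/- → run B
t=4: L0/L1/L2 = BECDHFG/A/- → run B
t=5: L0/L1/L2 = BECDHFG/A/- → run B
t=6: L0/L1/L2 = ECDHFG/AB/- → run E
t=7: L0/L1/L2 = ECDHFG/AB/- → run E
t=8: L0/L1/L2 = ECDHFG/AB/- → run E
t=9: L0/L1/L2 = CDHFG/ABE/- → run C
t=10: L0/L1/L2 = CDHFG/ABE/- → run C
t=11: L0/L1/L2 = CDHFG/ABE/- → run C
t=12: L0/L1/L2 = DHFG/ABEC/- → run D
t=13: L0/L1/L2 = DHFG/ABEC/- → run D
t=14: L0/L1/L2 = HFG/ABEC/- → run H
t=15: L0/L1/L2 = HFG/ABEC/- → run H
t=16: L0/L1/L2 = HFG/ABEC/- → run H
t=17: L0/L1/L2 = FG/ABECH/- → run F
t=18: L0/L1/L2 = FG/ABECH/- → run F
t=19: L0/L1/L2 = FG/ABECH/- → run F
t=20: L0/L1/L2 = G/ABECHF/- → run G
t=21: L0/L1/L2 = G/ABECHF/- → run G
t=22: L0/L1/L2 = G/ABECHF/- → run G
t=23: L0/L1/L2 = -/ABECHF/- → run A
t=24: L0/L1/L2 = -/ABECHF/- → run A
t=25: L0/L1/L2 = -/BECHF/- → run B
t=26: L0/L1/L2 = -/BECHF/- → run B
t=27: L0/L1/L2 = -/ECHF/- → run E
t=28: L0/L1/L2 = -/ECHF/- → run E
t=29: L0/L1/L2 = -/ECHF/- → run E
t=30: L0/L1/L2 = -/CHF/- → run C
t=31: L0/L1/L2 = -/HF/- → run H
t=32: L0/L1/L2 = -/HF/- → run H
t=33: L0/L1/L2 = -/HF/- → run H
t=34: L0/L1/L2 = -/HF/- → run H
t=35: L0/L1/L2 = -/F/- → run F
t=36: L0/L1/L2 = -/F/- → run F
t=37: L0/L1/L2 = -/F/- → run F
t=38: L0/L1/L2 = -/F/- → run F
t=39: (idle)
t=40: (idle)
t=41: (idle)
t=42: (idle)

running at tick 31 = H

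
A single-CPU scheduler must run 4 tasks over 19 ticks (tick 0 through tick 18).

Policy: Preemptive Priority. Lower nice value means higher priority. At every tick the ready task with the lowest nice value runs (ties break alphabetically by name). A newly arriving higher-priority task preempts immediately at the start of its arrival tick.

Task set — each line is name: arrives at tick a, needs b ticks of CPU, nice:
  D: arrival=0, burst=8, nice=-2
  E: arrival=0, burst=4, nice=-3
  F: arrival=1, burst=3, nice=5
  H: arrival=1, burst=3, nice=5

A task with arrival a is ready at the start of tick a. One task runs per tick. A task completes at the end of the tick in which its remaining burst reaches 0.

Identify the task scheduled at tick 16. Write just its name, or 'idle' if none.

running at tick 16 = H

t=0: ready={D,E} → run E
t=1: ready={D,E,F,H} → run E
t=2: ready={D,E,F,H} → run E
t=3: ready={D,E,F,H} → run E
t=4: ready={D,F,H} → run D
t=5: ready={D,F,H} → run D
t=6: ready={D,F,H} → run D
t=7: ready={D,F,H} → run D
t=8: ready={D,F,H} → run D
t=9: ready={D,F,H} → run D
t=10: ready={D,F,H} → run D
t=11: ready={D,F,H} → run D
t=12: ready={F,H} → run F
t=13: ready={F,H} → run F
t=14: ready={F,H} → run F
t=15: ready={H} → run H
t=16: ready={H} → run H
t=17: ready={H} → run H
t=18: (idle)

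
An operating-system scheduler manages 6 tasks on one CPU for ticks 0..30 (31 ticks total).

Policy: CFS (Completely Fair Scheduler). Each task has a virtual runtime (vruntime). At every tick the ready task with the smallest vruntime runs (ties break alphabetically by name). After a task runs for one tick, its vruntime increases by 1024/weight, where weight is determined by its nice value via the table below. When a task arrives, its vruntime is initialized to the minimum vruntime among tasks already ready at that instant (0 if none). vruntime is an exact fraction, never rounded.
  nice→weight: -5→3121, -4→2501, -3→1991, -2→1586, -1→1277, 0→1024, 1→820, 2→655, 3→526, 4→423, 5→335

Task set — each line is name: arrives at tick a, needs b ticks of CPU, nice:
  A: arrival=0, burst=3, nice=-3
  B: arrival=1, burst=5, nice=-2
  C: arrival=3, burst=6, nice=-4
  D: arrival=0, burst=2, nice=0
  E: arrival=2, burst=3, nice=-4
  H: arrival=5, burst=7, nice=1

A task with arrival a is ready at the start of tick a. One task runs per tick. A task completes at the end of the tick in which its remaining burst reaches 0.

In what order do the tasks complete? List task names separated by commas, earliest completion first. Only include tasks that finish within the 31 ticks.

completion order = E, D, A, C, B, H

t=0: vr[A=0 D=0] → run A
t=1: vr[A=1024/1991 B=0 D=0] → run B
t=2: vr[A=1024/1991 B=512/793 D=0 E=0] → run D
t=3: vr[A=1024/1991 B=512/793 C=0 D=1 E=0] → run C
t=4: vr[A=1024/1991 B=512/793 C=1024/2501 D=1 E=0] → run E
t=5: vr[A=1024/1991 B=512/793 C=1024/2501 D=1 E=1024/2501 H=1024/2501] → run C
t=6: vr[A=1024/1991 B=512/793 C=2048/2501 D=1 E=1024/2501 H=1024/2501] → run E
t=7: vr[A=1024/1991 B=512/793 C=2048/2501 D=1 E=2048/2501 H=1024/2501] → run H
t=8: vr[A=1024/1991 B=512/793 C=2048/2501 D=1 E=2048/2501 H=20736/12505] → run A
t=9: vr[A=2048/1991 B=512/793 C=2048/2501 D=1 E=2048/2501 H=20736/12505] → run B
t=10: vr[A=2048/1991 B=1024/793 C=2048/2501 D=1 E=2048/2501 H=20736/12505] → run C
t=11: vr[A=2048/1991 B=1024/793 C=3072/2501 D=1 E=2048/2501 H=20736/12505] → run E
t=12: vr[A=2048/1991 B=1024/793 C=3072/2501 D=1 H=20736/12505] → run D
t=13: vr[A=2048/1991 B=1024/793 C=3072/2501 H=20736/12505] → run A
t=14: vr[B=1024/793 C=3072/2501 H=20736/12505] → run C
t=15: vr[B=1024/793 C=4096/2501 H=20736/12505] → run B
t=16: vr[B=1536/793 C=4096/2501 H=20736/12505] → run C
t=17: vr[B=1536/793 C=5120/2501 H=20736/12505] → run H
t=18: vr[B=1536/793 C=5120/2501 H=36352/12505] → run B
t=19: vr[B=2048/793 C=5120/2501 H=36352/12505] → run C
t=20: vr[B=2048/793 H=36352/12505] → run B
t=21: vr[H=36352/12505] → run H
t=22: vr[H=51968/12505] → run H
t=23: vr[H=67584/12505] → run H
t=24: vr[H=16640/2501] → run H
t=25: vr[H=98816/12505] → run H
t=26: (idle)
t=27: (idle)
t=28: (idle)
t=29: (idle)
t=30: (idle)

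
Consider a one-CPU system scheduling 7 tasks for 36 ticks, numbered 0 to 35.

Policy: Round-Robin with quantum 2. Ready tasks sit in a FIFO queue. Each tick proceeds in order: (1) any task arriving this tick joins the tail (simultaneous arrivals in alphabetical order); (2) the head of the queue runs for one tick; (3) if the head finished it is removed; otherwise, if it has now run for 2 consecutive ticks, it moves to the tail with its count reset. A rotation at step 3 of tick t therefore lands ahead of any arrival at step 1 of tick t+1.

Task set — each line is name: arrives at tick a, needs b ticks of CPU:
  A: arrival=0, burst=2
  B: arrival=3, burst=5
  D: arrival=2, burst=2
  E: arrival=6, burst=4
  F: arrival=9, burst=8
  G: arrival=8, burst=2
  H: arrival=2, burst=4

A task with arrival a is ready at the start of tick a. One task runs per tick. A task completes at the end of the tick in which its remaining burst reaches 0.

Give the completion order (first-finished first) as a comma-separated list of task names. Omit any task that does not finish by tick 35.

completion order = A, D, H, G, E, B, F

t=0: queue=[A] q_used=0 → run A
t=1: queue=[A] q_used=1 → run A
t=2: queue=[D,H] q_used=0 → run D
t=3: queue=[D,H,B] q_used=1 → run D
t=4: queue=[H,B] q_used=0 → run H
t=5: queue=[H,B] q_used=1 → run H
t=6: queue=[B,H,E] q_used=0 → run B
t=7: queue=[B,H,E] q_used=1 → run B
t=8: queue=[H,E,B,G] q_used=0 → run H
t=9: queue=[H,E,B,G,F] q_used=1 → run H
t=10: queue=[E,B,G,F] q_used=0 → run E
t=11: queue=[E,B,G,F] q_used=1 → run E
t=12: queue=[B,G,F,E] q_used=0 → run B
t=13: queue=[B,G,F,E] q_used=1 → run B
t=14: queue=[G,F,E,B] q_used=0 → run G
t=15: queue=[G,F,E,B] q_used=1 → run G
t=16: queue=[F,E,B] q_used=0 → run F
t=17: queue=[F,E,B] q_used=1 → run F
t=18: queue=[E,B,F] q_used=0 → run E
t=19: queue=[E,B,F] q_used=1 → run E
t=20: queue=[B,F] q_used=0 → run B
t=21: queue=[F] q_used=0 → run F
t=22: queue=[F] q_used=1 → run F
t=23: queue=[F] q_used=0 → run F
t=24: queue=[F] q_used=1 → run F
t=25: queue=[F] q_used=0 → run F
t=26: queue=[F] q_used=1 → run F
t=27: (idle)
t=28: (idle)
t=29: (idle)
t=30: (idle)
t=31: (idle)
t=32: (idle)
t=33: (idle)
t=34: (idle)
t=35: (idle)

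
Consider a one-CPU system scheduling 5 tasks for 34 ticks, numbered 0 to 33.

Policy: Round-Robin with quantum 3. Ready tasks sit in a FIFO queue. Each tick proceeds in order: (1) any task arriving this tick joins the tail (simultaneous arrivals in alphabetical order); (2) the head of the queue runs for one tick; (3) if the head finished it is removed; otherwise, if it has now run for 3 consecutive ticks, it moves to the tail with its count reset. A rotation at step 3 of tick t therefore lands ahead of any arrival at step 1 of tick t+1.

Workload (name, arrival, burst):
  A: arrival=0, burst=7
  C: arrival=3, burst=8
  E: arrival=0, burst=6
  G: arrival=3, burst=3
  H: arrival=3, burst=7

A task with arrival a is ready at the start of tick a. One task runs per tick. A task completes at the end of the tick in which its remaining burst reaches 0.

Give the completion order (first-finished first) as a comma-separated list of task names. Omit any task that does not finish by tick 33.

t=0: queue=[A,E] q_used=0 → run A
t=1: queue=[A,E] q_used=1 → run A
t=2: queue=[A,E] q_used=2 → run A
t=3: queue=[E,A,C,G,H] q_used=0 → run E
t=4: queue=[E,A,C,G,H] q_used=1 → run E
t=5: queue=[E,A,C,G,H] q_used=2 → run E
t=6: queue=[A,C,G,H,E] q_used=0 → run A
t=7: queue=[A,C,G,H,E] q_used=1 → run A
t=8: queue=[A,C,G,H,E] q_used=2 → run A
t=9: queue=[C,G,H,E,A] q_used=0 → run C
t=10: queue=[C,G,H,E,A] q_used=1 → run C
t=11: queue=[C,G,H,E,A] q_used=2 → run C
t=12: queue=[G,H,E,A,C] q_used=0 → run G
t=13: queue=[G,H,E,A,C] q_used=1 → run G
t=14: queue=[G,H,E,A,C] q_used=2 → run G
t=15: queue=[H,E,A,C] q_used=0 → run H
t=16: queue=[H,E,A,C] q_used=1 → run H
t=17: queue=[H,E,A,C] q_used=2 → run H
t=18: queue=[E,A,C,H] q_used=0 → run E
t=19: queue=[E,A,C,H] q_used=1 → run E
t=20: queue=[E,A,C,H] q_used=2 → run E
t=21: queue=[A,C,H] q_used=0 → run A
t=22: queue=[C,H] q_used=0 → run C
t=23: queue=[C,H] q_used=1 → run C
t=24: queue=[C,H] q_used=2 → run C
t=25: queue=[H,C] q_used=0 → run H
t=26: queue=[H,C] q_used=1 → run H
t=27: queue=[H,C] q_used=2 → run H
t=28: queue=[C,H] q_used=0 → run C
t=29: queue=[C,H] q_used=1 → run C
t=30: queue=[H] q_used=0 → run H
t=31: (idle)
t=32: (idle)
t=33: (idle)

completion order = G, E, A, C, H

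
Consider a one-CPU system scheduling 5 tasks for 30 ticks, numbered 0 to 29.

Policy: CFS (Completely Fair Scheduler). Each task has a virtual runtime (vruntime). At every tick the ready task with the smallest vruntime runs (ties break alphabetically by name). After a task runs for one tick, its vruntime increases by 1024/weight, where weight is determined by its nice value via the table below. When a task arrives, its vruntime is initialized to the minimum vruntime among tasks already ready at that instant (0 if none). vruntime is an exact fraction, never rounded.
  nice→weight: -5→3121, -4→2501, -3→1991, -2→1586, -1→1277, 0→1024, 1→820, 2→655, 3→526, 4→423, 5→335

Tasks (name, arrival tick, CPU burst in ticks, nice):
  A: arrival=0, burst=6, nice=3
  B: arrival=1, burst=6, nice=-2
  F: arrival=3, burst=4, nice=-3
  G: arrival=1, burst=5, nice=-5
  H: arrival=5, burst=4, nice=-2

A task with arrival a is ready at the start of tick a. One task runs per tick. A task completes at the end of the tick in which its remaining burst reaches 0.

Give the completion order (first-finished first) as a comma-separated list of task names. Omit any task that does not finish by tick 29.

t=0: vr[A=0] → run A
t=1: vr[A=512/263 B=512/263 G=512/263] → run A
t=2: vr[A=1024/263 B=512/263 G=512/263] → run B
t=3: vr[A=1024/263 B=540672/208559 F=512/263 G=512/263] → run F
t=4: vr[A=1024/263 B=540672/208559 F=1288704/523633 G=512/263] → run G
t=5: vr[A=1024/263 B=540672/208559 F=1288704/523633 G=1867264/820823 H=1867264/820823] → run G
t=6: vr[A=1024/263 B=540672/208559 F=1288704/523633 G=2136576/820823 H=1867264/820823] → run H
t=7: vr[A=1024/263 B=540672/208559 F=1288704/523633 G=2136576/820823 H=1901001728/650912639] → run F
t=8: vr[A=1024/263 B=540672/208559 F=1558016/523633 G=2136576/820823 H=1901001728/650912639] → run B
t=9: vr[A=1024/263 B=675328/208559 F=1558016/523633 G=2136576/820823 H=1901001728/650912639] → run G
t=10: vr[A=1024/263 B=675328/208559 F=1558016/523633 G=2405888/820823 H=1901001728/650912639] → run H
t=11: vr[A=1024/263 B=675328/208559 F=1558016/523633 G=2405888/820823 H=2321263104/650912639] → run G
t=12: vr[A=1024/263 B=675328/208559 F=1558016/523633 G=2675200/820823 H=2321263104/650912639] → run F
t=13: vr[A=1024/263 B=675328/208559 F=1827328/523633 G=2675200/820823 H=2321263104/650912639] → run B
t=14: vr[A=1024/263 B=809984/208559 F=1827328/523633 G=2675200/820823 H=2321263104/650912639] → run G
t=15: vr[A=1024/263 B=809984/208559 F=1827328/523633 H=2321263104/650912639] → run F
t=16: vr[A=1024/263 B=809984/208559 H=2321263104/650912639] → run H
t=17: vr[A=1024/263 B=809984/208559 H=2741524480/650912639] → run B
t=18: vr[A=1024/263 B=944640/208559 H=2741524480/650912639] → run A
t=19: vr[A=1536/263 B=944640/208559 H=2741524480/650912639] → run H
t=20: vr[A=1536/263 B=944640/208559] → run B
t=21: vr[A=1536/263 B=1079296/208559] → run B
t=22: vr[A=1536/263] → run A
t=23: vr[A=2048/263] → run A
t=24: vr[A=2560/263] → run A
t=25: (idle)
t=26: (idle)
t=27: (idle)
t=28: (idle)
t=29: (idle)

completion order = G, F, H, B, A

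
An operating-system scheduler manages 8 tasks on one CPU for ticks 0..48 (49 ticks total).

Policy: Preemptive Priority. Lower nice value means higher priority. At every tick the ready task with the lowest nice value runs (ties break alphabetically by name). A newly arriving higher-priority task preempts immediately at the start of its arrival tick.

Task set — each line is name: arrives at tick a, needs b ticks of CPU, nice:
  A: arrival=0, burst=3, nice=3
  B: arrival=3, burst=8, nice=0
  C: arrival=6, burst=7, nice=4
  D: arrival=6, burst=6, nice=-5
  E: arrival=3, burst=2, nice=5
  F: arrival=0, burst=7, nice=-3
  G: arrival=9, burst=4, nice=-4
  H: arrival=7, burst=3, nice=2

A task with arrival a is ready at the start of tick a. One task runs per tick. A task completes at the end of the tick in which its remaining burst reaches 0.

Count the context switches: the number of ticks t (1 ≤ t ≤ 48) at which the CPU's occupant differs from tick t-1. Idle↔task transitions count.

t=0: ready={A,F} → run F
t=1: ready={A,F} → run F
t=2: ready={A,F} → run F
t=3: ready={A,B,E,F} → run F
t=4: ready={A,B,E,F} → run F
t=5: ready={A,B,E,F} → run F
t=6: ready={A,B,C,D,E,F} → run D
t=7: ready={A,B,C,D,E,F,H} → run D
t=8: ready={A,B,C,D,E,F,H} → run D
t=9: ready={A,B,C,D,E,F,G,H} → run D
t=10: ready={A,B,C,D,E,F,G,H} → run D
t=11: ready={A,B,C,D,E,F,G,H} → run D
t=12: ready={A,B,C,E,F,G,H} → run G
t=13: ready={A,B,C,E,F,G,H} → run G
t=14: ready={A,B,C,E,F,G,H} → run G
t=15: ready={A,B,C,E,F,G,H} → run G
t=16: ready={A,B,C,E,F,H} → run F
t=17: ready={A,B,C,E,H} → run B
t=18: ready={A,B,C,E,H} → run B
t=19: ready={A,B,C,E,H} → run B
t=20: ready={A,B,C,E,H} → run B
t=21: ready={A,B,C,E,H} → run B
t=22: ready={A,B,C,E,H} → run B
t=23: ready={A,B,C,E,H} → run B
t=24: ready={A,B,C,E,H} → run B
t=25: ready={A,C,E,H} → run H
t=26: ready={A,C,E,H} → run H
t=27: ready={A,C,E,H} → run H
t=28: ready={A,C,E} → run A
t=29: ready={A,C,E} → run A
t=30: ready={A,C,E} → run A
t=31: ready={C,E} → run C
t=32: ready={C,E} → run C
t=33: ready={C,E} → run C
t=34: ready={C,E} → run C
t=35: ready={C,E} → run C
t=36: ready={C,E} → run C
t=37: ready={C,E} → run C
t=38: ready={E} → run E
t=39: ready={E} → run E
t=40: (idle)
t=41: (idle)
t=42: (idle)
t=43: (idle)
t=44: (idle)
t=45: (idle)
t=46: (idle)
t=47: (idle)
t=48: (idle)

context switches = 9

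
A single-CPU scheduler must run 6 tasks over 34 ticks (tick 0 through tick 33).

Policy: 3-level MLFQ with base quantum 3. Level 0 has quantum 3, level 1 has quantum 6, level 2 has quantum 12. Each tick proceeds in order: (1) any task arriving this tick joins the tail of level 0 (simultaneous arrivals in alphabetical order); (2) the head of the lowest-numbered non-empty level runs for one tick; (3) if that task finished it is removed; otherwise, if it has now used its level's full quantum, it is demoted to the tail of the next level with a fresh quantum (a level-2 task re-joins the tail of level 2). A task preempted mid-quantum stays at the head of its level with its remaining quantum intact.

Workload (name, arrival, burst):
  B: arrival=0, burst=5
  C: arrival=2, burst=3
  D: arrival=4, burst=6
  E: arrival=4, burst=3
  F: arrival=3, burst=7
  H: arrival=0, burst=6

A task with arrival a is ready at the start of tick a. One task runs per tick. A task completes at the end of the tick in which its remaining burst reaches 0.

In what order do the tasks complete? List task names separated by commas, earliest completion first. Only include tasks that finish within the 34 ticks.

t=0: L0/L1/L2 = BH/-/- → run B
t=1: L0/L1/L2 = BH/-/- → run B
t=2: L0/L1/L2 = BHC/-/- → run B
t=3: L0/L1/L2 = HCF/B/- → run H
t=4: L0/L1/L2 = HCFDE/B/- → run H
t=5: L0/L1/L2 = HCFDE/B/- → run H
t=6: L0/L1/L2 = CFDE/BH/- → run C
t=7: L0/L1/L2 = CFDE/BH/- → run C
t=8: L0/L1/L2 = CFDE/BH/- → run C
t=9: L0/L1/L2 = FDE/BH/- → run F
t=10: L0/L1/L2 = FDE/BH/- → run F
t=11: L0/L1/L2 = FDE/BH/- → run F
t=12: L0/L1/L2 = DE/BHF/- → run D
t=13: L0/L1/L2 = DE/BHF/- → run D
t=14: L0/L1/L2 = DE/BHF/- → run D
t=15: L0/L1/L2 = E/BHFD/- → run E
t=16: L0/L1/L2 = E/BHFD/- → run E
t=17: L0/L1/L2 = E/BHFD/- → run E
t=18: L0/L1/L2 = -/BHFD/- → run B
t=19: L0/L1/L2 = -/BHFD/- → run B
t=20: L0/L1/L2 = -/HFD/- → run H
t=21: L0/L1/L2 = -/HFD/- → run H
t=22: L0/L1/L2 = -/HFD/- → run H
t=23: L0/L1/L2 = -/FD/- → run F
t=24: L0/L1/L2 = -/FD/- → run F
t=25: L0/L1/L2 = -/FD/- → run F
t=26: L0/L1/L2 = -/FD/- → run F
t=27: L0/L1/L2 = -/D/- → run D
t=28: L0/L1/L2 = -/D/- → run D
t=29: L0/L1/L2 = -/D/- → run D
t=30: (idle)
t=31: (idle)
t=32: (idle)
t=33: (idle)

completion order = C, E, B, H, F, D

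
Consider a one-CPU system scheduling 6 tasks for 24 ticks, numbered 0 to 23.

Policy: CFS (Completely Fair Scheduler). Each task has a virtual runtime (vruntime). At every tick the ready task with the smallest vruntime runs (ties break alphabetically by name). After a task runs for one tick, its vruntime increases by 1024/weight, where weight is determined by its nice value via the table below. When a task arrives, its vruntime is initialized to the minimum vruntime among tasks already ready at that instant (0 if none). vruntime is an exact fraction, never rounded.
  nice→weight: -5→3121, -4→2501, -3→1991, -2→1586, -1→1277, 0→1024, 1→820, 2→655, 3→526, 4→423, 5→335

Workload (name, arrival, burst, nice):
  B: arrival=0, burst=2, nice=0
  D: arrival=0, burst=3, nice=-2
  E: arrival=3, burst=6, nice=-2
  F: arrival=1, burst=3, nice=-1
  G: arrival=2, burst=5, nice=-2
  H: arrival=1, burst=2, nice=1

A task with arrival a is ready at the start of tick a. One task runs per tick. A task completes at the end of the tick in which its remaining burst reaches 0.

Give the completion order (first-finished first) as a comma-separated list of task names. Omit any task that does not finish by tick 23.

completion order = B, H, D, F, G, E

t=0: vr[B=0 D=0] → run B
t=1: vr[B=1 D=0 F=0 H=0] → run D
t=2: vr[B=1 D=512/793 F=0 G=0 H=0] → run F
t=3: vr[B=1 D=512/793 E=0 F=1024/1277 G=0 H=0] → run E
t=4: vr[B=1 D=512/793 E=512/793 F=1024/1277 G=0 H=0] → run G
t=5: vr[B=1 D=512/793 E=512/793 F=1024/1277 G=512/793 H=0] → run H
t=6: vr[B=1 D=512/793 E=512/793 F=1024/1277 G=512/793 H=256/205] → run D
t=7: vr[B=1 D=1024/793 E=512/793 F=1024/1277 G=512/793 H=256/205] → run E
t=8: vr[B=1 D=1024/793 E=1024/793 F=1024/1277 G=512/793 H=256/205] → run G
t=9: vr[B=1 D=1024/793 E=1024/793 F=1024/1277 G=1024/793 H=256/205] → run F
t=10: vr[B=1 D=1024/793 E=1024/793 F=2048/1277 G=1024/793 H=256/205] → run B
t=11: vr[D=1024/793 E=1024/793 F=2048/1277 G=1024/793 H=256/205] → run H
t=12: vr[D=1024/793 E=1024/793 F=2048/1277 G=1024/793] → run D
t=13: vr[E=1024/793 F=2048/1277 G=1024/793] → run E
t=14: vr[E=1536/793 F=2048/1277 G=1024/793] → run G
t=15: vr[E=1536/793 F=2048/1277 G=1536/793] → run F
t=16: vr[E=1536/793 G=1536/793] → run E
t=17: vr[E=2048/793 G=1536/793] → run G
t=18: vr[E=2048/793 G=2048/793] → run E
t=19: vr[E=2560/793 G=2048/793] → run G
t=20: vr[E=2560/793] → run E
t=21: (idle)
t=22: (idle)
t=23: (idle)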